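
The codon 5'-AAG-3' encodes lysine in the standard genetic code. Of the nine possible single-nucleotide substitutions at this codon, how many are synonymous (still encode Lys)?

Position 1: none → 0 synonymous.
Position 2: none → 0 synonymous.
Position 3: AAA → 1 synonymous.
Total: 0 + 0 + 1 = 1.

1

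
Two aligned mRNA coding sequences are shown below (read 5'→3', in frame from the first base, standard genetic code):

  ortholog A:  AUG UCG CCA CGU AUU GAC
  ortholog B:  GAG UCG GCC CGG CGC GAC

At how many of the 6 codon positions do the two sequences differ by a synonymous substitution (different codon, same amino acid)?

1

Codon 1: AUG Met / GAG Glu — nonsynonymous.
Codon 2: UCG Ser / UCG Ser — identical.
Codon 3: CCA Pro / GCC Ala — nonsynonymous.
Codon 4: CGU Arg / CGG Arg — synonymous.
Codon 5: AUU Ile / CGC Arg — nonsynonymous.
Codon 6: GAC Asp / GAC Asp — identical.
Synonymous differences: 1.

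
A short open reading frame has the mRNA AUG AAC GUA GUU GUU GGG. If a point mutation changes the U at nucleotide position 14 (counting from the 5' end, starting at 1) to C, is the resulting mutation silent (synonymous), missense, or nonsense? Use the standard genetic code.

Position 14 falls in codon 5: GUU → Val.
After the substitution the codon is GCU → Ala.
Val ≠ Ala, so this is a missense mutation.

missense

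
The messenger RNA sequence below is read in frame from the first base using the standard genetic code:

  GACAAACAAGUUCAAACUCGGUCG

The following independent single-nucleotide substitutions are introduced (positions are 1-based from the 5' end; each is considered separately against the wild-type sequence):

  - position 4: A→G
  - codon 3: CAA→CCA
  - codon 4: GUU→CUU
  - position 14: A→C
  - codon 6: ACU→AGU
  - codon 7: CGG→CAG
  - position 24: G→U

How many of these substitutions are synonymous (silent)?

Codon 2: AAA (Lys) → GAA (Glu) — missense.
Codon 3: CAA (Gln) → CCA (Pro) — missense.
Codon 4: GUU (Val) → CUU (Leu) — missense.
Codon 5: CAA (Gln) → CCA (Pro) — missense.
Codon 6: ACU (Thr) → AGU (Ser) — missense.
Codon 7: CGG (Arg) → CAG (Gln) — missense.
Codon 8: UCG (Ser) → UCU (Ser) — synonymous.
Synonymous: 1 of 7.

1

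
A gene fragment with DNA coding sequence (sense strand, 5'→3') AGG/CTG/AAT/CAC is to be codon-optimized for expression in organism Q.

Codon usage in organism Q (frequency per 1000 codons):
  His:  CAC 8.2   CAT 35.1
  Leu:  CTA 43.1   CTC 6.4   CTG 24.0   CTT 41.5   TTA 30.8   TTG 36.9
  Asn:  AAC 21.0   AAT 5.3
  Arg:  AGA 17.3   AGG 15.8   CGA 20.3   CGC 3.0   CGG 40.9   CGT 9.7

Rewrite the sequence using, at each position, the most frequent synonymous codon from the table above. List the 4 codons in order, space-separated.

Codon 1 (Arg): best is CGG at 40.9.
Codon 2 (Leu): best is CTA at 43.1.
Codon 3 (Asn): best is AAC at 21.0.
Codon 4 (His): best is CAT at 35.1.

CGG CTA AAC CAT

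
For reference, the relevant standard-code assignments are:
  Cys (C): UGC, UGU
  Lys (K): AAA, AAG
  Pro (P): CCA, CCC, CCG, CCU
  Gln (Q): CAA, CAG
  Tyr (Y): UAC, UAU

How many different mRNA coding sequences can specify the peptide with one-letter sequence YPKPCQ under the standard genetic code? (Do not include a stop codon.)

256

Tyr: 2 codons.
Pro: 4 codons.
Lys: 2 codons.
Pro: 4 codons.
Cys: 2 codons.
Gln: 2 codons.
2 × 4 × 2 × 4 × 2 × 2 = 256.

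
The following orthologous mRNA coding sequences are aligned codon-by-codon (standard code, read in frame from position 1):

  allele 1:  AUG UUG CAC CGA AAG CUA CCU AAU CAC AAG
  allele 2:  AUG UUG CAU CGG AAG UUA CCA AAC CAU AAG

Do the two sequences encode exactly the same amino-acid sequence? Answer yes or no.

Codon 1: AUG Met / AUG Met — identical.
Codon 2: UUG Leu / UUG Leu — identical.
Codon 3: CAC His / CAU His — synonymous.
Codon 4: CGA Arg / CGG Arg — synonymous.
Codon 5: AAG Lys / AAG Lys — identical.
Codon 6: CUA Leu / UUA Leu — synonymous.
Codon 7: CCU Pro / CCA Pro — synonymous.
Codon 8: AAU Asn / AAC Asn — synonymous.
Codon 9: CAC His / CAU His — synonymous.
Codon 10: AAG Lys / AAG Lys — identical.
Nonsynonymous differences: 0 → same protein.

yes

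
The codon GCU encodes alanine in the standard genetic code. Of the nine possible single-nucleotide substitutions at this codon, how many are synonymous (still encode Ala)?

3

Position 1: none → 0 synonymous.
Position 2: none → 0 synonymous.
Position 3: GCC, GCA, GCG → 3 synonymous.
Total: 0 + 0 + 3 = 3.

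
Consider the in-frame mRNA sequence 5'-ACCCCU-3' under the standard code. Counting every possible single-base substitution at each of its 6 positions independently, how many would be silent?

Codon 1 (ACC, Thr): 3 synonymous substitutions.
Codon 2 (CCU, Pro): 3 synonymous substitutions.
Total: 3 + 3 = 6.

6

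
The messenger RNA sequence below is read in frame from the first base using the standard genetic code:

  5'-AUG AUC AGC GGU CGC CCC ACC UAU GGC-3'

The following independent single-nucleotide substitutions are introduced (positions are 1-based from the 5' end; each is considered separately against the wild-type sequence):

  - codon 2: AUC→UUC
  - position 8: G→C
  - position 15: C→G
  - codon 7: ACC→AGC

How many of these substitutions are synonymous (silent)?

1

Codon 2: AUC (Ile) → UUC (Phe) — missense.
Codon 3: AGC (Ser) → ACC (Thr) — missense.
Codon 5: CGC (Arg) → CGG (Arg) — synonymous.
Codon 7: ACC (Thr) → AGC (Ser) — missense.
Synonymous: 1 of 4.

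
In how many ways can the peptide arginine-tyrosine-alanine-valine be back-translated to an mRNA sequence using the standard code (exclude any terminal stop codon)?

Arg: 6 codons.
Tyr: 2 codons.
Ala: 4 codons.
Val: 4 codons.
6 × 2 × 4 × 4 = 192.

192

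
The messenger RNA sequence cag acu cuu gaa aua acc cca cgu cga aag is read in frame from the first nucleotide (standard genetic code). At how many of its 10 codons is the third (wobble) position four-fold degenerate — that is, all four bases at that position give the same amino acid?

6

Codon 1 CAG (Gln): third position 2-fold.
Codon 2 ACU (Thr): third position 4-fold.
Codon 3 CUU (Leu): third position 4-fold.
Codon 4 GAA (Glu): third position 2-fold.
Codon 5 AUA (Ile): third position 3-fold.
Codon 6 ACC (Thr): third position 4-fold.
Codon 7 CCA (Pro): third position 4-fold.
Codon 8 CGU (Arg): third position 4-fold.
Codon 9 CGA (Arg): third position 4-fold.
Codon 10 AAG (Lys): third position 2-fold.
Four-fold degenerate third positions: 6.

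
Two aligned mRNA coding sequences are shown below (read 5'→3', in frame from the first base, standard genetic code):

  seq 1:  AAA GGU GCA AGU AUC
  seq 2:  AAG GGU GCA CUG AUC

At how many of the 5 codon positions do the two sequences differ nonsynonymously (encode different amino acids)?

Codon 1: AAA Lys / AAG Lys — synonymous.
Codon 2: GGU Gly / GGU Gly — identical.
Codon 3: GCA Ala / GCA Ala — identical.
Codon 4: AGU Ser / CUG Leu — nonsynonymous.
Codon 5: AUC Ile / AUC Ile — identical.
Nonsynonymous differences: 1.

1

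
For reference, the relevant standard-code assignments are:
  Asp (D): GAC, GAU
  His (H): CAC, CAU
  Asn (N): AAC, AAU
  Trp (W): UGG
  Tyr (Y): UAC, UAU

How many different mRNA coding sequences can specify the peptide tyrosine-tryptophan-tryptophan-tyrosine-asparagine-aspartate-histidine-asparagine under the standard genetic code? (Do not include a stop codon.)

Tyr: 2 codons.
Trp: 1 codon.
Trp: 1 codon.
Tyr: 2 codons.
Asn: 2 codons.
Asp: 2 codons.
His: 2 codons.
Asn: 2 codons.
2 × 1 × 1 × 2 × 2 × 2 × 2 × 2 = 64.

64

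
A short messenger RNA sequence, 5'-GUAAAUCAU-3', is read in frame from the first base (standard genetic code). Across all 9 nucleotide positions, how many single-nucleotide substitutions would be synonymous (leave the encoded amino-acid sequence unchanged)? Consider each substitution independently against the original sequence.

5

Codon 1 (GUA, Val): 3 synonymous substitutions.
Codon 2 (AAU, Asn): 1 synonymous substitution.
Codon 3 (CAU, His): 1 synonymous substitution.
Total: 3 + 1 + 1 = 5.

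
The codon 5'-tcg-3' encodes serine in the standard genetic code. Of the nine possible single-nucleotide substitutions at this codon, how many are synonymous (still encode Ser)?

3

Position 1: none → 0 synonymous.
Position 2: none → 0 synonymous.
Position 3: TCT, TCC, TCA → 3 synonymous.
Total: 0 + 0 + 3 = 3.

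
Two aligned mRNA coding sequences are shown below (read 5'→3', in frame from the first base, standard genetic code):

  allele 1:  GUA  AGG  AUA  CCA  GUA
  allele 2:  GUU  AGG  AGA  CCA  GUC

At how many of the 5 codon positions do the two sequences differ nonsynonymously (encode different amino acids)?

1

Codon 1: GUA Val / GUU Val — synonymous.
Codon 2: AGG Arg / AGG Arg — identical.
Codon 3: AUA Ile / AGA Arg — nonsynonymous.
Codon 4: CCA Pro / CCA Pro — identical.
Codon 5: GUA Val / GUC Val — synonymous.
Nonsynonymous differences: 1.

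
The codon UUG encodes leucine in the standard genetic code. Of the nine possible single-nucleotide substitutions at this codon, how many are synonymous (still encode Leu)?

2

Position 1: CUG → 1 synonymous.
Position 2: none → 0 synonymous.
Position 3: UUA → 1 synonymous.
Total: 1 + 0 + 1 = 2.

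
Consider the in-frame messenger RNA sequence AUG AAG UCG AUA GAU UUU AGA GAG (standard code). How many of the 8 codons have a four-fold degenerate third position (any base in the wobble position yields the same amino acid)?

1

Codon 1 AUG (Met): third position 1-fold.
Codon 2 AAG (Lys): third position 2-fold.
Codon 3 UCG (Ser): third position 4-fold.
Codon 4 AUA (Ile): third position 3-fold.
Codon 5 GAU (Asp): third position 2-fold.
Codon 6 UUU (Phe): third position 2-fold.
Codon 7 AGA (Arg): third position 2-fold.
Codon 8 GAG (Glu): third position 2-fold.
Four-fold degenerate third positions: 1.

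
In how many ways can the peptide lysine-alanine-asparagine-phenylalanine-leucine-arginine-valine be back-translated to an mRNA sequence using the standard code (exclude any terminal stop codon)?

Lys: 2 codons.
Ala: 4 codons.
Asn: 2 codons.
Phe: 2 codons.
Leu: 6 codons.
Arg: 6 codons.
Val: 4 codons.
2 × 4 × 2 × 2 × 6 × 6 × 4 = 4608.

4608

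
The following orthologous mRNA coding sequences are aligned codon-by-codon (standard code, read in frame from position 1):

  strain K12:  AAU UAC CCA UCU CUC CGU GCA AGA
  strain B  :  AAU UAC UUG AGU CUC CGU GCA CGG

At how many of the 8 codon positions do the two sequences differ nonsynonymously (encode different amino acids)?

1

Codon 1: AAU Asn / AAU Asn — identical.
Codon 2: UAC Tyr / UAC Tyr — identical.
Codon 3: CCA Pro / UUG Leu — nonsynonymous.
Codon 4: UCU Ser / AGU Ser — synonymous.
Codon 5: CUC Leu / CUC Leu — identical.
Codon 6: CGU Arg / CGU Arg — identical.
Codon 7: GCA Ala / GCA Ala — identical.
Codon 8: AGA Arg / CGG Arg — synonymous.
Nonsynonymous differences: 1.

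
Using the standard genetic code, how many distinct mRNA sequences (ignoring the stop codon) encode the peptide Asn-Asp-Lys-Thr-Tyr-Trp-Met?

64

Asn: 2 codons.
Asp: 2 codons.
Lys: 2 codons.
Thr: 4 codons.
Tyr: 2 codons.
Trp: 1 codon.
Met: 1 codon.
2 × 2 × 2 × 4 × 2 × 1 × 1 = 64.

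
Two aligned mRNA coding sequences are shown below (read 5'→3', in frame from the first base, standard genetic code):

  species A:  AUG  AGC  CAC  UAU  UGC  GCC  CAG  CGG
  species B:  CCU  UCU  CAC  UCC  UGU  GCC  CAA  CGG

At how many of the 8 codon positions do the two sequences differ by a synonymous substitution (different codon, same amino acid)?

3

Codon 1: AUG Met / CCU Pro — nonsynonymous.
Codon 2: AGC Ser / UCU Ser — synonymous.
Codon 3: CAC His / CAC His — identical.
Codon 4: UAU Tyr / UCC Ser — nonsynonymous.
Codon 5: UGC Cys / UGU Cys — synonymous.
Codon 6: GCC Ala / GCC Ala — identical.
Codon 7: CAG Gln / CAA Gln — synonymous.
Codon 8: CGG Arg / CGG Arg — identical.
Synonymous differences: 3.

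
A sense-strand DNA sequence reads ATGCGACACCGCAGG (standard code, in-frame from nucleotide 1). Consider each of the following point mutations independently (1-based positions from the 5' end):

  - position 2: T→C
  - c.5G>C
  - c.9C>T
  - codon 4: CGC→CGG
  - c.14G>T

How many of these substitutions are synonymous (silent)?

Codon 1: ATG (Met) → ACG (Thr) — missense.
Codon 2: CGA (Arg) → CCA (Pro) — missense.
Codon 3: CAC (His) → CAT (His) — synonymous.
Codon 4: CGC (Arg) → CGG (Arg) — synonymous.
Codon 5: AGG (Arg) → ATG (Met) — missense.
Synonymous: 2 of 5.

2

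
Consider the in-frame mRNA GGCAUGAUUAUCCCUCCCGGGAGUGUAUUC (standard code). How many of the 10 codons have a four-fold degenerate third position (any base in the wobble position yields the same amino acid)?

Codon 1 GGC (Gly): third position 4-fold.
Codon 2 AUG (Met): third position 1-fold.
Codon 3 AUU (Ile): third position 3-fold.
Codon 4 AUC (Ile): third position 3-fold.
Codon 5 CCU (Pro): third position 4-fold.
Codon 6 CCC (Pro): third position 4-fold.
Codon 7 GGG (Gly): third position 4-fold.
Codon 8 AGU (Ser): third position 2-fold.
Codon 9 GUA (Val): third position 4-fold.
Codon 10 UUC (Phe): third position 2-fold.
Four-fold degenerate third positions: 5.

5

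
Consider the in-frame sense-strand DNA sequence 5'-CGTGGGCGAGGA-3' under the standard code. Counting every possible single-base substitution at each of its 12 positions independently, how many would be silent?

13

Codon 1 (CGT, Arg): 3 synonymous substitutions.
Codon 2 (GGG, Gly): 3 synonymous substitutions.
Codon 3 (CGA, Arg): 4 synonymous substitutions.
Codon 4 (GGA, Gly): 3 synonymous substitutions.
Total: 3 + 3 + 4 + 3 = 13.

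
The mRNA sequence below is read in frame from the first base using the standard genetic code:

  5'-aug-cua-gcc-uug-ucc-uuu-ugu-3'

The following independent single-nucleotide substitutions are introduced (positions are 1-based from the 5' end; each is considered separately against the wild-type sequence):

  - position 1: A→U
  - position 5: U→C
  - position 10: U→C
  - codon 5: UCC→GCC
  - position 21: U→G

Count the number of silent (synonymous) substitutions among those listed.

1

Codon 1: AUG (Met) → UUG (Leu) — missense.
Codon 2: CUA (Leu) → CCA (Pro) — missense.
Codon 4: UUG (Leu) → CUG (Leu) — synonymous.
Codon 5: UCC (Ser) → GCC (Ala) — missense.
Codon 7: UGU (Cys) → UGG (Trp) — missense.
Synonymous: 1 of 5.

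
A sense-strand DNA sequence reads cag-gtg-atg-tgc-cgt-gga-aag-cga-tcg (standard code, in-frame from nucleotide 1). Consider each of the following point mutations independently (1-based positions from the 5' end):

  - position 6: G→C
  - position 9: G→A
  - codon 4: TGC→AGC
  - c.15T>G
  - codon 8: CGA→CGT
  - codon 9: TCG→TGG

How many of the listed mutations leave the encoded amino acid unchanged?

3

Codon 2: GTG (Val) → GTC (Val) — synonymous.
Codon 3: ATG (Met) → ATA (Ile) — missense.
Codon 4: TGC (Cys) → AGC (Ser) — missense.
Codon 5: CGT (Arg) → CGG (Arg) — synonymous.
Codon 8: CGA (Arg) → CGT (Arg) — synonymous.
Codon 9: TCG (Ser) → TGG (Trp) — missense.
Synonymous: 3 of 6.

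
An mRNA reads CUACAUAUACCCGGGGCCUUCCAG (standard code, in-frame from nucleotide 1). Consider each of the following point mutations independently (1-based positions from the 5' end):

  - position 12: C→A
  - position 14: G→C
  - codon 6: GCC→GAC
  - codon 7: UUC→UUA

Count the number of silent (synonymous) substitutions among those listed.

1

Codon 4: CCC (Pro) → CCA (Pro) — synonymous.
Codon 5: GGG (Gly) → GCG (Ala) — missense.
Codon 6: GCC (Ala) → GAC (Asp) — missense.
Codon 7: UUC (Phe) → UUA (Leu) — missense.
Synonymous: 1 of 4.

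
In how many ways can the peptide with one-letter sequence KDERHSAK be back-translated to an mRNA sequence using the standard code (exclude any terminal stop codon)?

Lys: 2 codons.
Asp: 2 codons.
Glu: 2 codons.
Arg: 6 codons.
His: 2 codons.
Ser: 6 codons.
Ala: 4 codons.
Lys: 2 codons.
2 × 2 × 2 × 6 × 2 × 6 × 4 × 2 = 4608.

4608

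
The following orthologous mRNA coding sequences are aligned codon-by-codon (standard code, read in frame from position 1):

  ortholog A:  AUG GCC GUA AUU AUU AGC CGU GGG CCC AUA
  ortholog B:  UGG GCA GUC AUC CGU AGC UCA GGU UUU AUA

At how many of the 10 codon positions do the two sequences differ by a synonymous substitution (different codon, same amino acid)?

Codon 1: AUG Met / UGG Trp — nonsynonymous.
Codon 2: GCC Ala / GCA Ala — synonymous.
Codon 3: GUA Val / GUC Val — synonymous.
Codon 4: AUU Ile / AUC Ile — synonymous.
Codon 5: AUU Ile / CGU Arg — nonsynonymous.
Codon 6: AGC Ser / AGC Ser — identical.
Codon 7: CGU Arg / UCA Ser — nonsynonymous.
Codon 8: GGG Gly / GGU Gly — synonymous.
Codon 9: CCC Pro / UUU Phe — nonsynonymous.
Codon 10: AUA Ile / AUA Ile — identical.
Synonymous differences: 4.

4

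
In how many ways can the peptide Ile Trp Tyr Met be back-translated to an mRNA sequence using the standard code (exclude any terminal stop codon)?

6

Ile: 3 codons.
Trp: 1 codon.
Tyr: 2 codons.
Met: 1 codon.
3 × 1 × 2 × 1 = 6.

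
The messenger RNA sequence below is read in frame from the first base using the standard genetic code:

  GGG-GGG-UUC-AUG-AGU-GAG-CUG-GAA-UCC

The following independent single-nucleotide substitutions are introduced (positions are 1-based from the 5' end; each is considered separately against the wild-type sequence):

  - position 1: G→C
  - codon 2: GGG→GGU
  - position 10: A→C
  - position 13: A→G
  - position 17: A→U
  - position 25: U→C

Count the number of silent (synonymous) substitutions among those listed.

Codon 1: GGG (Gly) → CGG (Arg) — missense.
Codon 2: GGG (Gly) → GGU (Gly) — synonymous.
Codon 4: AUG (Met) → CUG (Leu) — missense.
Codon 5: AGU (Ser) → GGU (Gly) — missense.
Codon 6: GAG (Glu) → GUG (Val) — missense.
Codon 9: UCC (Ser) → CCC (Pro) — missense.
Synonymous: 1 of 6.

1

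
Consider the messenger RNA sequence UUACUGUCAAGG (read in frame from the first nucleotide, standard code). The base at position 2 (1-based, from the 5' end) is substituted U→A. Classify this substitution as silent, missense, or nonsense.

Position 2 falls in codon 1: UUA → Leu.
After the substitution the codon is UAA → Stop.
The new codon is a stop codon, so this is a nonsense mutation.

nonsense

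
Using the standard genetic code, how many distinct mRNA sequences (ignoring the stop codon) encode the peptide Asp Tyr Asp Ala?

Asp: 2 codons.
Tyr: 2 codons.
Asp: 2 codons.
Ala: 4 codons.
2 × 2 × 2 × 4 = 32.

32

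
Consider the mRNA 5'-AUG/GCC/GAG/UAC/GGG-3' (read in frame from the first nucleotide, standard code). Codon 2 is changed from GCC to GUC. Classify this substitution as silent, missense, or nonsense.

missense

Position 5 falls in codon 2: GCC → Ala.
After the substitution the codon is GUC → Val.
Ala ≠ Val, so this is a missense mutation.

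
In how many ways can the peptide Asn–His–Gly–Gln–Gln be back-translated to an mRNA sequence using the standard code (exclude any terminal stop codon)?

Asn: 2 codons.
His: 2 codons.
Gly: 4 codons.
Gln: 2 codons.
Gln: 2 codons.
2 × 2 × 4 × 2 × 2 = 64.

64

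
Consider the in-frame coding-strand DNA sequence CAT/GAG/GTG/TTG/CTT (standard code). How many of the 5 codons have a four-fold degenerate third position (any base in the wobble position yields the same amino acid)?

2

Codon 1 CAT (His): third position 2-fold.
Codon 2 GAG (Glu): third position 2-fold.
Codon 3 GTG (Val): third position 4-fold.
Codon 4 TTG (Leu): third position 2-fold.
Codon 5 CTT (Leu): third position 4-fold.
Four-fold degenerate third positions: 2.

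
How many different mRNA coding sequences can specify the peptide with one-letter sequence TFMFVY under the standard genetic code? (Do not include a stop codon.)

128

Thr: 4 codons.
Phe: 2 codons.
Met: 1 codon.
Phe: 2 codons.
Val: 4 codons.
Tyr: 2 codons.
4 × 2 × 1 × 2 × 4 × 2 = 128.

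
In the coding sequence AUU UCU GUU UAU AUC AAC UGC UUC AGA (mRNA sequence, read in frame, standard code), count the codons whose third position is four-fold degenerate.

2

Codon 1 AUU (Ile): third position 3-fold.
Codon 2 UCU (Ser): third position 4-fold.
Codon 3 GUU (Val): third position 4-fold.
Codon 4 UAU (Tyr): third position 2-fold.
Codon 5 AUC (Ile): third position 3-fold.
Codon 6 AAC (Asn): third position 2-fold.
Codon 7 UGC (Cys): third position 2-fold.
Codon 8 UUC (Phe): third position 2-fold.
Codon 9 AGA (Arg): third position 2-fold.
Four-fold degenerate third positions: 2.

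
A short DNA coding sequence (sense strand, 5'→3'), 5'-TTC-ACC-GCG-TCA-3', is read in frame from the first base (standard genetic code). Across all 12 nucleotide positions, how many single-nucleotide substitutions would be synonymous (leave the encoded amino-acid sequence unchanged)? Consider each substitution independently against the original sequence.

10

Codon 1 (TTC, Phe): 1 synonymous substitution.
Codon 2 (ACC, Thr): 3 synonymous substitutions.
Codon 3 (GCG, Ala): 3 synonymous substitutions.
Codon 4 (TCA, Ser): 3 synonymous substitutions.
Total: 1 + 3 + 3 + 3 = 10.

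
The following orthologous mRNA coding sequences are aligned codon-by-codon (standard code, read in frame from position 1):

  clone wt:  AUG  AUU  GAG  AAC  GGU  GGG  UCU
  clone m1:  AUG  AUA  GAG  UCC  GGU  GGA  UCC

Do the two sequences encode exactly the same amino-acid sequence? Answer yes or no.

Codon 1: AUG Met / AUG Met — identical.
Codon 2: AUU Ile / AUA Ile — synonymous.
Codon 3: GAG Glu / GAG Glu — identical.
Codon 4: AAC Asn / UCC Ser — nonsynonymous.
Codon 5: GGU Gly / GGU Gly — identical.
Codon 6: GGG Gly / GGA Gly — synonymous.
Codon 7: UCU Ser / UCC Ser — synonymous.
Nonsynonymous differences: 1 → different protein.

no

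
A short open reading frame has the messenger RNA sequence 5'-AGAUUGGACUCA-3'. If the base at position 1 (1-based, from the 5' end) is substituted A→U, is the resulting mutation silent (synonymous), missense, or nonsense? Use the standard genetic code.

nonsense

Position 1 falls in codon 1: AGA → Arg.
After the substitution the codon is UGA → Stop.
The new codon is a stop codon, so this is a nonsense mutation.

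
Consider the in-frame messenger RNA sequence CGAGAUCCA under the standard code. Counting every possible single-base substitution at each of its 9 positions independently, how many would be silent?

Codon 1 (CGA, Arg): 4 synonymous substitutions.
Codon 2 (GAU, Asp): 1 synonymous substitution.
Codon 3 (CCA, Pro): 3 synonymous substitutions.
Total: 4 + 1 + 3 = 8.

8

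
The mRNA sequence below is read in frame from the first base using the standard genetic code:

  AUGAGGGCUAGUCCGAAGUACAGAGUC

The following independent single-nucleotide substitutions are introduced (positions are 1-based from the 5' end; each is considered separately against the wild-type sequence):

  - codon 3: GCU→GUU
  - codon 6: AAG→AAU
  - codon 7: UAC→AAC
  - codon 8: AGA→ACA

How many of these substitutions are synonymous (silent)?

0

Codon 3: GCU (Ala) → GUU (Val) — missense.
Codon 6: AAG (Lys) → AAU (Asn) — missense.
Codon 7: UAC (Tyr) → AAC (Asn) — missense.
Codon 8: AGA (Arg) → ACA (Thr) — missense.
Synonymous: 0 of 4.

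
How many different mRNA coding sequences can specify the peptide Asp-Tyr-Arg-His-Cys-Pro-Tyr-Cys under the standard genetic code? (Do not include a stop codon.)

1536

Asp: 2 codons.
Tyr: 2 codons.
Arg: 6 codons.
His: 2 codons.
Cys: 2 codons.
Pro: 4 codons.
Tyr: 2 codons.
Cys: 2 codons.
2 × 2 × 6 × 2 × 2 × 4 × 2 × 2 = 1536.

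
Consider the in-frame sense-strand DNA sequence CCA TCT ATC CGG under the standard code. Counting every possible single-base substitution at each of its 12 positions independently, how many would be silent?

12

Codon 1 (CCA, Pro): 3 synonymous substitutions.
Codon 2 (TCT, Ser): 3 synonymous substitutions.
Codon 3 (ATC, Ile): 2 synonymous substitutions.
Codon 4 (CGG, Arg): 4 synonymous substitutions.
Total: 3 + 3 + 2 + 4 = 12.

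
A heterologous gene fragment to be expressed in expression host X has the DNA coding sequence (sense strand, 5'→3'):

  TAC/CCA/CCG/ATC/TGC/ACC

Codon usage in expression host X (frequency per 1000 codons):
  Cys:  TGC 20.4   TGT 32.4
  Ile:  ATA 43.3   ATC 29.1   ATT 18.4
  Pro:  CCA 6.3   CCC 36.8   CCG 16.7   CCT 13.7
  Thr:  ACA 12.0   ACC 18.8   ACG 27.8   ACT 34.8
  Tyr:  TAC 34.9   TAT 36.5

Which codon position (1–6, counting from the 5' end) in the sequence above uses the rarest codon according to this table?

2

Codon 1 TAC (Tyr): 34.9 per 1000.
Codon 2 CCA (Pro): 6.3 per 1000.
Codon 3 CCG (Pro): 16.7 per 1000.
Codon 4 ATC (Ile): 29.1 per 1000.
Codon 5 TGC (Cys): 20.4 per 1000.
Codon 6 ACC (Thr): 18.8 per 1000.
Lowest frequency is 6.3 at codon 2.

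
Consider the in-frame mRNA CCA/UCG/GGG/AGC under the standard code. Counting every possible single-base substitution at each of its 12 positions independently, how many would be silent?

Codon 1 (CCA, Pro): 3 synonymous substitutions.
Codon 2 (UCG, Ser): 3 synonymous substitutions.
Codon 3 (GGG, Gly): 3 synonymous substitutions.
Codon 4 (AGC, Ser): 1 synonymous substitution.
Total: 3 + 3 + 3 + 1 = 10.

10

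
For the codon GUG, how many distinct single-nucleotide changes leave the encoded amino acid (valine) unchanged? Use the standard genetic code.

3

Position 1: none → 0 synonymous.
Position 2: none → 0 synonymous.
Position 3: GUU, GUC, GUA → 3 synonymous.
Total: 0 + 0 + 3 = 3.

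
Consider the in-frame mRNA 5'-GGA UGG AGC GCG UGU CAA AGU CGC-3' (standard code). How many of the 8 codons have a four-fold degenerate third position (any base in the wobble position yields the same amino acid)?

Codon 1 GGA (Gly): third position 4-fold.
Codon 2 UGG (Trp): third position 1-fold.
Codon 3 AGC (Ser): third position 2-fold.
Codon 4 GCG (Ala): third position 4-fold.
Codon 5 UGU (Cys): third position 2-fold.
Codon 6 CAA (Gln): third position 2-fold.
Codon 7 AGU (Ser): third position 2-fold.
Codon 8 CGC (Arg): third position 4-fold.
Four-fold degenerate third positions: 3.

3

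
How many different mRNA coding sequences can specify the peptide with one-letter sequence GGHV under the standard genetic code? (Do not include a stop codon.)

128

Gly: 4 codons.
Gly: 4 codons.
His: 2 codons.
Val: 4 codons.
4 × 4 × 2 × 4 = 128.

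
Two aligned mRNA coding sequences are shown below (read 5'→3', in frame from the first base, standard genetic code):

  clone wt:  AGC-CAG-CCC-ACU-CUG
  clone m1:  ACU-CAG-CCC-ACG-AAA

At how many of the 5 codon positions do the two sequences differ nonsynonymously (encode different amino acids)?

2

Codon 1: AGC Ser / ACU Thr — nonsynonymous.
Codon 2: CAG Gln / CAG Gln — identical.
Codon 3: CCC Pro / CCC Pro — identical.
Codon 4: ACU Thr / ACG Thr — synonymous.
Codon 5: CUG Leu / AAA Lys — nonsynonymous.
Nonsynonymous differences: 2.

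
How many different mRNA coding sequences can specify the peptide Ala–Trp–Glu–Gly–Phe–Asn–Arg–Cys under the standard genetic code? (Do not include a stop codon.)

1536

Ala: 4 codons.
Trp: 1 codon.
Glu: 2 codons.
Gly: 4 codons.
Phe: 2 codons.
Asn: 2 codons.
Arg: 6 codons.
Cys: 2 codons.
4 × 1 × 2 × 4 × 2 × 2 × 6 × 2 = 1536.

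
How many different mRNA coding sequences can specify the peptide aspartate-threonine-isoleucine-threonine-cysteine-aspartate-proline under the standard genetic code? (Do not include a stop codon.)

1536

Asp: 2 codons.
Thr: 4 codons.
Ile: 3 codons.
Thr: 4 codons.
Cys: 2 codons.
Asp: 2 codons.
Pro: 4 codons.
2 × 4 × 3 × 4 × 2 × 2 × 4 = 1536.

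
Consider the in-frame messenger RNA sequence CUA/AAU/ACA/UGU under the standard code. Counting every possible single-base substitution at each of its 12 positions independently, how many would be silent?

Codon 1 (CUA, Leu): 4 synonymous substitutions.
Codon 2 (AAU, Asn): 1 synonymous substitution.
Codon 3 (ACA, Thr): 3 synonymous substitutions.
Codon 4 (UGU, Cys): 1 synonymous substitution.
Total: 4 + 1 + 3 + 1 = 9.

9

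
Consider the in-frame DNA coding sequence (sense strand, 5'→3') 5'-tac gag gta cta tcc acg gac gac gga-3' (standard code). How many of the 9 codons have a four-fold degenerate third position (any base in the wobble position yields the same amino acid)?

Codon 1 TAC (Tyr): third position 2-fold.
Codon 2 GAG (Glu): third position 2-fold.
Codon 3 GTA (Val): third position 4-fold.
Codon 4 CTA (Leu): third position 4-fold.
Codon 5 TCC (Ser): third position 4-fold.
Codon 6 ACG (Thr): third position 4-fold.
Codon 7 GAC (Asp): third position 2-fold.
Codon 8 GAC (Asp): third position 2-fold.
Codon 9 GGA (Gly): third position 4-fold.
Four-fold degenerate third positions: 5.

5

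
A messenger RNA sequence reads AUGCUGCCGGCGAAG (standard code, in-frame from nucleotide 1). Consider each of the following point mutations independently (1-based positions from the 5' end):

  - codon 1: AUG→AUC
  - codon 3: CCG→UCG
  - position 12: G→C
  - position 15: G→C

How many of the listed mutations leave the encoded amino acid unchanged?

1

Codon 1: AUG (Met) → AUC (Ile) — missense.
Codon 3: CCG (Pro) → UCG (Ser) — missense.
Codon 4: GCG (Ala) → GCC (Ala) — synonymous.
Codon 5: AAG (Lys) → AAC (Asn) — missense.
Synonymous: 1 of 4.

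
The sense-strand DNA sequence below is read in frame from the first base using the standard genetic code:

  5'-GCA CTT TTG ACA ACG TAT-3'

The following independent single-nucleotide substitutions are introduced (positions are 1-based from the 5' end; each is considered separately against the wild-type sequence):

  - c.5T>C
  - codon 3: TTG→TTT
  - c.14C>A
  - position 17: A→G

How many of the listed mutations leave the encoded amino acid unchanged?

Codon 2: CTT (Leu) → CCT (Pro) — missense.
Codon 3: TTG (Leu) → TTT (Phe) — missense.
Codon 5: ACG (Thr) → AAG (Lys) — missense.
Codon 6: TAT (Tyr) → TGT (Cys) — missense.
Synonymous: 0 of 4.

0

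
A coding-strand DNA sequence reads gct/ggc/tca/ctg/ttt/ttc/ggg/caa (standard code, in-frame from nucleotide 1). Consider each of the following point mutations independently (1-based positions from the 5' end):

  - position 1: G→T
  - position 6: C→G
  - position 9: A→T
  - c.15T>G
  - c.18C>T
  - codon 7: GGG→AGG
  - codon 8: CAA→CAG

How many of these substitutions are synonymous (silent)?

Codon 1: GCT (Ala) → TCT (Ser) — missense.
Codon 2: GGC (Gly) → GGG (Gly) — synonymous.
Codon 3: TCA (Ser) → TCT (Ser) — synonymous.
Codon 5: TTT (Phe) → TTG (Leu) — missense.
Codon 6: TTC (Phe) → TTT (Phe) — synonymous.
Codon 7: GGG (Gly) → AGG (Arg) — missense.
Codon 8: CAA (Gln) → CAG (Gln) — synonymous.
Synonymous: 4 of 7.

4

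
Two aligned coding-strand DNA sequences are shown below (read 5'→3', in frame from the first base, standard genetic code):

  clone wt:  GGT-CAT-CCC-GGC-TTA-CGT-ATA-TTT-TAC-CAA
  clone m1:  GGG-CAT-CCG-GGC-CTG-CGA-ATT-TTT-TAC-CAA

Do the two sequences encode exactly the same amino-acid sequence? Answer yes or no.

yes

Codon 1: GGT Gly / GGG Gly — synonymous.
Codon 2: CAT His / CAT His — identical.
Codon 3: CCC Pro / CCG Pro — synonymous.
Codon 4: GGC Gly / GGC Gly — identical.
Codon 5: TTA Leu / CTG Leu — synonymous.
Codon 6: CGT Arg / CGA Arg — synonymous.
Codon 7: ATA Ile / ATT Ile — synonymous.
Codon 8: TTT Phe / TTT Phe — identical.
Codon 9: TAC Tyr / TAC Tyr — identical.
Codon 10: CAA Gln / CAA Gln — identical.
Nonsynonymous differences: 0 → same protein.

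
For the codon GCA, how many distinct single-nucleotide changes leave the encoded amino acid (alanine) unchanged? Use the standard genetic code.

Position 1: none → 0 synonymous.
Position 2: none → 0 synonymous.
Position 3: GCT, GCC, GCG → 3 synonymous.
Total: 0 + 0 + 3 = 3.

3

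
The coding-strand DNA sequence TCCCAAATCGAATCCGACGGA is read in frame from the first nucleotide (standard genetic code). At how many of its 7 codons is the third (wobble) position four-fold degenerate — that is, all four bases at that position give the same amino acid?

3

Codon 1 TCC (Ser): third position 4-fold.
Codon 2 CAA (Gln): third position 2-fold.
Codon 3 ATC (Ile): third position 3-fold.
Codon 4 GAA (Glu): third position 2-fold.
Codon 5 TCC (Ser): third position 4-fold.
Codon 6 GAC (Asp): third position 2-fold.
Codon 7 GGA (Gly): third position 4-fold.
Four-fold degenerate third positions: 3.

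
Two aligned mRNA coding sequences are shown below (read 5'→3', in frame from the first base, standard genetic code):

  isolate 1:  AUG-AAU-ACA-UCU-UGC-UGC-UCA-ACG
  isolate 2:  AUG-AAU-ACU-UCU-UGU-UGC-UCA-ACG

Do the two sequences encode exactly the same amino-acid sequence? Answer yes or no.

Codon 1: AUG Met / AUG Met — identical.
Codon 2: AAU Asn / AAU Asn — identical.
Codon 3: ACA Thr / ACU Thr — synonymous.
Codon 4: UCU Ser / UCU Ser — identical.
Codon 5: UGC Cys / UGU Cys — synonymous.
Codon 6: UGC Cys / UGC Cys — identical.
Codon 7: UCA Ser / UCA Ser — identical.
Codon 8: ACG Thr / ACG Thr — identical.
Nonsynonymous differences: 0 → same protein.

yes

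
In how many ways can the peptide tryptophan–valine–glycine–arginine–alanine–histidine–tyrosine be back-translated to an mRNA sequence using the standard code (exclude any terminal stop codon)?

Trp: 1 codon.
Val: 4 codons.
Gly: 4 codons.
Arg: 6 codons.
Ala: 4 codons.
His: 2 codons.
Tyr: 2 codons.
1 × 4 × 4 × 6 × 4 × 2 × 2 = 1536.

1536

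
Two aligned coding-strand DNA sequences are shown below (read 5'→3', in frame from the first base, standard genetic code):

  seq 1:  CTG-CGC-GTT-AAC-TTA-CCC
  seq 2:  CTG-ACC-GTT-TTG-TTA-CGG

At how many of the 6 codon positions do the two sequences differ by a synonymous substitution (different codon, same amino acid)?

0

Codon 1: CTG Leu / CTG Leu — identical.
Codon 2: CGC Arg / ACC Thr — nonsynonymous.
Codon 3: GTT Val / GTT Val — identical.
Codon 4: AAC Asn / TTG Leu — nonsynonymous.
Codon 5: TTA Leu / TTA Leu — identical.
Codon 6: CCC Pro / CGG Arg — nonsynonymous.
Synonymous differences: 0.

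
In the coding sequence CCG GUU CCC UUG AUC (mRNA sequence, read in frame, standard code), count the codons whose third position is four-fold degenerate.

3

Codon 1 CCG (Pro): third position 4-fold.
Codon 2 GUU (Val): third position 4-fold.
Codon 3 CCC (Pro): third position 4-fold.
Codon 4 UUG (Leu): third position 2-fold.
Codon 5 AUC (Ile): third position 3-fold.
Four-fold degenerate third positions: 3.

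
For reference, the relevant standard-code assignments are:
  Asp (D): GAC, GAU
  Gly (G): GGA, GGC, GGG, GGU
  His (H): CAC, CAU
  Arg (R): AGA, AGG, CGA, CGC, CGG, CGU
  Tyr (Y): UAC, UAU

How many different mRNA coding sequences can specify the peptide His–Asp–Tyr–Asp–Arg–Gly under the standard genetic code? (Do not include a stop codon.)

384

His: 2 codons.
Asp: 2 codons.
Tyr: 2 codons.
Asp: 2 codons.
Arg: 6 codons.
Gly: 4 codons.
2 × 2 × 2 × 2 × 6 × 4 = 384.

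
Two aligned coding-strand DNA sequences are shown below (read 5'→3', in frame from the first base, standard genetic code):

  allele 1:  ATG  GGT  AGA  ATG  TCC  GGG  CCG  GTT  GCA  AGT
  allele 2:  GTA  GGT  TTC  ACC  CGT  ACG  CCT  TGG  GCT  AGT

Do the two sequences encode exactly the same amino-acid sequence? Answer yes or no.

Codon 1: ATG Met / GTA Val — nonsynonymous.
Codon 2: GGT Gly / GGT Gly — identical.
Codon 3: AGA Arg / TTC Phe — nonsynonymous.
Codon 4: ATG Met / ACC Thr — nonsynonymous.
Codon 5: TCC Ser / CGT Arg — nonsynonymous.
Codon 6: GGG Gly / ACG Thr — nonsynonymous.
Codon 7: CCG Pro / CCT Pro — synonymous.
Codon 8: GTT Val / TGG Trp — nonsynonymous.
Codon 9: GCA Ala / GCT Ala — synonymous.
Codon 10: AGT Ser / AGT Ser — identical.
Nonsynonymous differences: 6 → different protein.

no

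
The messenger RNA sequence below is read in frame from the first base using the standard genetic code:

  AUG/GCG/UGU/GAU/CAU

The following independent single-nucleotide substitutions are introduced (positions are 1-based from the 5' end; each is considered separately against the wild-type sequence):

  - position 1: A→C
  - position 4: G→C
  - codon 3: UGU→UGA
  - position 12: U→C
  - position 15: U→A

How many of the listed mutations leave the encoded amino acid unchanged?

Codon 1: AUG (Met) → CUG (Leu) — missense.
Codon 2: GCG (Ala) → CCG (Pro) — missense.
Codon 3: UGU (Cys) → UGA (Stop) — nonsense.
Codon 4: GAU (Asp) → GAC (Asp) — synonymous.
Codon 5: CAU (His) → CAA (Gln) — missense.
Synonymous: 1 of 5.

1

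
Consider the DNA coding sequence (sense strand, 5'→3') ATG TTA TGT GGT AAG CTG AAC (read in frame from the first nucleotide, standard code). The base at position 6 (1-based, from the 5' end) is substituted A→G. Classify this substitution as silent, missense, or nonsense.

Position 6 falls in codon 2: TTA → Leu.
After the substitution the codon is TTG → Leu.
Both encode Leu, so the change is synonymous.

silent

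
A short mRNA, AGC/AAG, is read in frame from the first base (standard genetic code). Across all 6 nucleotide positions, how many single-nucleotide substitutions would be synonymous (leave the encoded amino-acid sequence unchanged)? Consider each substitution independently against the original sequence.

Codon 1 (AGC, Ser): 1 synonymous substitution.
Codon 2 (AAG, Lys): 1 synonymous substitution.
Total: 1 + 1 = 2.

2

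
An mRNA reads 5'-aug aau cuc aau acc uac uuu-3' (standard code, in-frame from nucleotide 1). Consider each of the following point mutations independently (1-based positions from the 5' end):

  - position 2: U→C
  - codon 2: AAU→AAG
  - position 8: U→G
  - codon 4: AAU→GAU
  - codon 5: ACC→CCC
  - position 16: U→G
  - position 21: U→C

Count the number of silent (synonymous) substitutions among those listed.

1

Codon 1: AUG (Met) → ACG (Thr) — missense.
Codon 2: AAU (Asn) → AAG (Lys) — missense.
Codon 3: CUC (Leu) → CGC (Arg) — missense.
Codon 4: AAU (Asn) → GAU (Asp) — missense.
Codon 5: ACC (Thr) → CCC (Pro) — missense.
Codon 6: UAC (Tyr) → GAC (Asp) — missense.
Codon 7: UUU (Phe) → UUC (Phe) — synonymous.
Synonymous: 1 of 7.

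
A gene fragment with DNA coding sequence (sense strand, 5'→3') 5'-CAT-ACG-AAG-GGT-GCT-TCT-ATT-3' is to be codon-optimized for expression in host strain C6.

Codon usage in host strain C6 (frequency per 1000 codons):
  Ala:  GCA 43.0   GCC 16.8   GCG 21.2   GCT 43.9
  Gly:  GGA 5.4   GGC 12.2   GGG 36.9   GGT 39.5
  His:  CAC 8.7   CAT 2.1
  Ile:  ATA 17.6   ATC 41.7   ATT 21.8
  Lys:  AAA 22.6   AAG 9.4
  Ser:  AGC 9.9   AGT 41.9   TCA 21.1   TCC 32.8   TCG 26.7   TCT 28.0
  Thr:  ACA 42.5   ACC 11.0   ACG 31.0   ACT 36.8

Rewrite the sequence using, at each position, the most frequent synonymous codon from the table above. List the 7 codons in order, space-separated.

Codon 1 (His): best is CAC at 8.7.
Codon 2 (Thr): best is ACA at 42.5.
Codon 3 (Lys): best is AAA at 22.6.
Codon 4 (Gly): best is GGT at 39.5.
Codon 5 (Ala): best is GCT at 43.9.
Codon 6 (Ser): best is AGT at 41.9.
Codon 7 (Ile): best is ATC at 41.7.

CAC ACA AAA GGT GCT AGT ATC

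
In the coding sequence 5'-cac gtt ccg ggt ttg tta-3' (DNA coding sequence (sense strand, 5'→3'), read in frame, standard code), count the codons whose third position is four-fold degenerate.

Codon 1 CAC (His): third position 2-fold.
Codon 2 GTT (Val): third position 4-fold.
Codon 3 CCG (Pro): third position 4-fold.
Codon 4 GGT (Gly): third position 4-fold.
Codon 5 TTG (Leu): third position 2-fold.
Codon 6 TTA (Leu): third position 2-fold.
Four-fold degenerate third positions: 3.

3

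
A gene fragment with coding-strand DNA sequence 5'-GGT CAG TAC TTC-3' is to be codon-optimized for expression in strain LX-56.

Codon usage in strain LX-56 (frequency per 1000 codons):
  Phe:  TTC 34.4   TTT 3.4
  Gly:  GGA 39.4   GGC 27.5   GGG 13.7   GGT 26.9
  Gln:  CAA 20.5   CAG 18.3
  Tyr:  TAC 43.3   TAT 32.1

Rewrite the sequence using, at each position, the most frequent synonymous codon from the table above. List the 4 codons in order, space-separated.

GGA CAA TAC TTC

Codon 1 (Gly): best is GGA at 39.4.
Codon 2 (Gln): best is CAA at 20.5.
Codon 3 (Tyr): best is TAC at 43.3.
Codon 4 (Phe): best is TTC at 34.4.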